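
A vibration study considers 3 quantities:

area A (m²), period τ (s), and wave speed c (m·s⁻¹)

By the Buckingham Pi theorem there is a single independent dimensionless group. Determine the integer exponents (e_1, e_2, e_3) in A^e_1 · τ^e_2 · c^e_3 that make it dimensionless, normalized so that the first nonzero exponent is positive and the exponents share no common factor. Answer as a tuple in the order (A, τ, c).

(1, -2, -2)

L: e_1·(2) + e_2·(0) + e_3·(1) = 0
T: e_1·(0) + e_2·(1) + e_3·(-1) = 0
Solving this homogeneous linear system for the smallest-integer solution (first nonzero entry positive) gives (1, -2, -2).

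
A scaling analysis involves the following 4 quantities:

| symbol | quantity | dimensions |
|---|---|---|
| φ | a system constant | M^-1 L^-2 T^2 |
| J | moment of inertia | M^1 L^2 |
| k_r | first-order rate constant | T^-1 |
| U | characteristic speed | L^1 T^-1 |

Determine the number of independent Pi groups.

There are 4 variables and 3 base dimensions (M, L, T).
The dimension matrix has rank 3.
Independent dimensionless groups: 4 − 3 = 1.

1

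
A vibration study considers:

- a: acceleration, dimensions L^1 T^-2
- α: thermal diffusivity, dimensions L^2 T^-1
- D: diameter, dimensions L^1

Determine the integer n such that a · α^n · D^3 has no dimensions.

-2

Balance the L exponent: (2)·n from α, plus (1) + 3·(1) = 4 from the rest, must sum to zero.
2n + 4 = 0, so n = -2.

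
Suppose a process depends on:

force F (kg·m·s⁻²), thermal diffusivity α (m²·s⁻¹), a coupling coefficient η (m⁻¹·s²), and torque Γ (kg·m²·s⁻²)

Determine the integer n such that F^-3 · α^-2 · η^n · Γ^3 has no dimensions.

-1

Balance the L exponent: (-1)·n from η, plus −3·(1) − 2·(2) + 3·(2) = -1 from the rest, must sum to zero.
−n − 1 = 0, so n = -1.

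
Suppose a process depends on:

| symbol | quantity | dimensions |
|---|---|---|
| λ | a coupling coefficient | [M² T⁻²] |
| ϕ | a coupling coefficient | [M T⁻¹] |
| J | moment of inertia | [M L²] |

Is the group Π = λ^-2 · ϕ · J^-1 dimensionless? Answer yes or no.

Sum the exponent of each base dimension across the product:
  M: −2·[λ]_M + [ϕ]_M − [J]_M = −2·(2) + (1) − (1) = -4
  L: −2·[λ]_L + [ϕ]_L − [J]_L = −2·(0) + (0) − (2) = -2
  T: −2·[λ]_T + [ϕ]_T − [J]_T = −2·(-2) + (-1) − (0) = 3
Net dimensions [M⁻⁴ L⁻² T³] ≠ [1] — not dimensionless.

no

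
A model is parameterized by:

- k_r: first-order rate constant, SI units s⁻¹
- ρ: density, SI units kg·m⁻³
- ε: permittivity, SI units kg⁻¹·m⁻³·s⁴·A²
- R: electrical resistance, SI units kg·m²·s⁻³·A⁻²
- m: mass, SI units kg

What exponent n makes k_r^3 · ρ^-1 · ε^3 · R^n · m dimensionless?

Balance the M exponent: (1)·n from R, plus 3·(0) − (1) + 3·(-1) + (1) = -3 from the rest, must sum to zero.
n − 3 = 0, so n = 3.

3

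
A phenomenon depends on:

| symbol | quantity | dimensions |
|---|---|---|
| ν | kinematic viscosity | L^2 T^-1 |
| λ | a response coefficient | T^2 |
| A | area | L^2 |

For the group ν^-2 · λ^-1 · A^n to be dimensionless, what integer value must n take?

Balance the L exponent: (2)·n from A, plus −2·(2) − (0) = -4 from the rest, must sum to zero.
2n − 4 = 0, so n = 2.

2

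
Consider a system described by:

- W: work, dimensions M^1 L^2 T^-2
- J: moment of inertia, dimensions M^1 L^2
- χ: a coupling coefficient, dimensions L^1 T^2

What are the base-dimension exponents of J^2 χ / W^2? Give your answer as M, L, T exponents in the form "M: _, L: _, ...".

Collect each base-dimension exponent across the product:
  M: −2·(1) + 2·(1) + (0) = 0
  L: −2·(2) + 2·(2) + (1) = 1
  T: −2·(-2) + 2·(0) + (2) = 6
So the dimensions are [L T⁶].

M: 0, L: 1, T: 6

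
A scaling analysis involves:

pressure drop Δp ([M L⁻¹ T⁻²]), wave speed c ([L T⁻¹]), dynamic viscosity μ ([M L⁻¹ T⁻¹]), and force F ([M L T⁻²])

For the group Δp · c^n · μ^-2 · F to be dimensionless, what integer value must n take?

-2

Balance the L exponent: (1)·n from c, plus (-1) − 2·(-1) + (1) = 2 from the rest, must sum to zero.
n + 2 = 0, so n = -2.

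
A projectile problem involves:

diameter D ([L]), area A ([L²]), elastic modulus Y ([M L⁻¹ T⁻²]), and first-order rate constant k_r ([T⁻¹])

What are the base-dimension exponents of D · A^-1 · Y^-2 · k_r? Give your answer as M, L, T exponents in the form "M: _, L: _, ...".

M: -2, L: 1, T: 3

Collect each base-dimension exponent across the product:
  M: (0) − (0) − 2·(1) + (0) = -2
  L: (1) − (2) − 2·(-1) + (0) = 1
  T: (0) − (0) − 2·(-2) + (-1) = 3
So the dimensions are [M⁻² L T³].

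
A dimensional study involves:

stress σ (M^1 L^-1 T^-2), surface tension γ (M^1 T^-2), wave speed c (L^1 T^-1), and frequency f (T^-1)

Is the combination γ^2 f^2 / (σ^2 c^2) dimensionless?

yes

Sum the exponent of each base dimension across the product:
  M: −2·[σ]_M + 2·[γ]_M − 2·[c]_M + 2·[f]_M = −2·(1) + 2·(1) − 2·(0) + 2·(0) = 0
  L: −2·[σ]_L + 2·[γ]_L − 2·[c]_L + 2·[f]_L = −2·(-1) + 2·(0) − 2·(1) + 2·(0) = 0
  T: −2·[σ]_T + 2·[γ]_T − 2·[c]_T + 2·[f]_T = −2·(-2) + 2·(-2) − 2·(-1) + 2·(-1) = 0
All base exponents vanish — dimensionless.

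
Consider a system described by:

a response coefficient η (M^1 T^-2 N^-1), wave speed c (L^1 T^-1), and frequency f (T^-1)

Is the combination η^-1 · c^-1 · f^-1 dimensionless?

Sum the exponent of each base dimension across the product:
  M: −[η]_M − [c]_M − [f]_M = −(1) − (0) − (0) = -1
  L: −[η]_L − [c]_L − [f]_L = −(0) − (1) − (0) = -1
  T: −[η]_T − [c]_T − [f]_T = −(-2) − (-1) − (-1) = 4
  N: −[η]_N − [c]_N − [f]_N = −(-1) − (0) − (0) = 1
Net dimensions [M⁻¹ L⁻¹ T⁴ N] ≠ [1] — not dimensionless.

no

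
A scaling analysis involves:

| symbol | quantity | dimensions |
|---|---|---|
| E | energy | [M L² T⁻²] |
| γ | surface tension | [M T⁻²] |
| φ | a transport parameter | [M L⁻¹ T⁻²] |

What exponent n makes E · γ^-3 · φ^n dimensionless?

Balance the M exponent: (1)·n from φ, plus (1) − 3·(1) = -2 from the rest, must sum to zero.
n − 2 = 0, so n = 2.

2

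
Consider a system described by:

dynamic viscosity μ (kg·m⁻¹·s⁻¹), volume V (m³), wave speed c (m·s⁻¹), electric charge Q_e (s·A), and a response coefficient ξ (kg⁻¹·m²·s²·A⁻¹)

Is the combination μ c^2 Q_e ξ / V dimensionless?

Sum the exponent of each base dimension across the product:
  M: [μ]_M − [V]_M + 2·[c]_M + [Q_e]_M + [ξ]_M = (1) − (0) + 2·(0) + (0) + (-1) = 0
  L: [μ]_L − [V]_L + 2·[c]_L + [Q_e]_L + [ξ]_L = (-1) − (3) + 2·(1) + (0) + (2) = 0
  T: [μ]_T − [V]_T + 2·[c]_T + [Q_e]_T + [ξ]_T = (-1) − (0) + 2·(-1) + (1) + (2) = 0
  I: [μ]_I − [V]_I + 2·[c]_I + [Q_e]_I + [ξ]_I = (0) − (0) + 2·(0) + (1) + (-1) = 0
All base exponents vanish — dimensionless.

yes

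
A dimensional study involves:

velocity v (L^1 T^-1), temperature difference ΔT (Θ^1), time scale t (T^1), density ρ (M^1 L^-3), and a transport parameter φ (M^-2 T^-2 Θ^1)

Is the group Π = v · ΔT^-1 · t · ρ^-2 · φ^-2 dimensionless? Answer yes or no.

no

Sum the exponent of each base dimension across the product:
  M: [v]_M − [ΔT]_M + [t]_M − 2·[ρ]_M − 2·[φ]_M = (0) − (0) + (0) − 2·(1) − 2·(-2) = 2
  L: [v]_L − [ΔT]_L + [t]_L − 2·[ρ]_L − 2·[φ]_L = (1) − (0) + (0) − 2·(-3) − 2·(0) = 7
  T: [v]_T − [ΔT]_T + [t]_T − 2·[ρ]_T − 2·[φ]_T = (-1) − (0) + (1) − 2·(0) − 2·(-2) = 4
  Θ: [v]_Θ − [ΔT]_Θ + [t]_Θ − 2·[ρ]_Θ − 2·[φ]_Θ = (0) − (1) + (0) − 2·(0) − 2·(1) = -3
Net dimensions [M² L⁷ T⁴ Θ⁻³] ≠ [1] — not dimensionless.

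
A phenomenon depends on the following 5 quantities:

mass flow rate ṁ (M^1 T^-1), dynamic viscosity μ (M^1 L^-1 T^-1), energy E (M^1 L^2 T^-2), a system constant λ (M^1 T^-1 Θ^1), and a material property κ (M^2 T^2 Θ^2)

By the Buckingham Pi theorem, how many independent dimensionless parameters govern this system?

There are 5 variables and 4 base dimensions (M, L, T, Θ).
The dimension matrix has rank 4.
Independent dimensionless groups: 5 − 4 = 1.

1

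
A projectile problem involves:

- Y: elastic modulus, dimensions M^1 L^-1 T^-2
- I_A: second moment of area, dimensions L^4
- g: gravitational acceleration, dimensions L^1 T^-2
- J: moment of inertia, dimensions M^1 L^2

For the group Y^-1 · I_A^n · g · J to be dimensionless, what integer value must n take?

Balance the L exponent: (4)·n from I_A, plus −(-1) + (1) + (2) = 4 from the rest, must sum to zero.
4n + 4 = 0, so n = -1.

-1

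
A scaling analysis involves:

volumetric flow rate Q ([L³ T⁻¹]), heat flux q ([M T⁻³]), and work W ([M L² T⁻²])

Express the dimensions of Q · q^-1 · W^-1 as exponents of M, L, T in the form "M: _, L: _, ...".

Collect each base-dimension exponent across the product:
  M: (0) − (1) − (1) = -2
  L: (3) − (0) − (2) = 1
  T: (-1) − (-3) − (-2) = 4
So the dimensions are [M⁻² L T⁴].

M: -2, L: 1, T: 4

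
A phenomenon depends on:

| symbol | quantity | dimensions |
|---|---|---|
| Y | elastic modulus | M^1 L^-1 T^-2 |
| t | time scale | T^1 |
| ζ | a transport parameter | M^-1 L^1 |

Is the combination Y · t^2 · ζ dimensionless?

Sum the exponent of each base dimension across the product:
  M: [Y]_M + 2·[t]_M + [ζ]_M = (1) + 2·(0) + (-1) = 0
  L: [Y]_L + 2·[t]_L + [ζ]_L = (-1) + 2·(0) + (1) = 0
  T: [Y]_T + 2·[t]_T + [ζ]_T = (-2) + 2·(1) + (0) = 0
All base exponents vanish — dimensionless.

yes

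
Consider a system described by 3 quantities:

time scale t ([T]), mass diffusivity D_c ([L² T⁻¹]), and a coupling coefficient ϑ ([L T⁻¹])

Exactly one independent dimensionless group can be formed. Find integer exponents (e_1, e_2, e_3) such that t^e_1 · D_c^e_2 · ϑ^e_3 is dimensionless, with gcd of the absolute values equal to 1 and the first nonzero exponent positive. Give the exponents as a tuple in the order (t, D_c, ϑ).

L: e_1·(0) + e_2·(2) + e_3·(1) = 0
T: e_1·(1) + e_2·(-1) + e_3·(-1) = 0
Solving this homogeneous linear system for the smallest-integer solution (first nonzero entry positive) gives (1, -1, 2).

(1, -1, 2)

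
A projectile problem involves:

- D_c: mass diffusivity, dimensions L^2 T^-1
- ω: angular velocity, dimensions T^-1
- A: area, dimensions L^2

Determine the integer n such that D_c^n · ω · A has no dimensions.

-1

Balance the L exponent: (2)·n from D_c, plus (0) + (2) = 2 from the rest, must sum to zero.
2n + 2 = 0, so n = -1.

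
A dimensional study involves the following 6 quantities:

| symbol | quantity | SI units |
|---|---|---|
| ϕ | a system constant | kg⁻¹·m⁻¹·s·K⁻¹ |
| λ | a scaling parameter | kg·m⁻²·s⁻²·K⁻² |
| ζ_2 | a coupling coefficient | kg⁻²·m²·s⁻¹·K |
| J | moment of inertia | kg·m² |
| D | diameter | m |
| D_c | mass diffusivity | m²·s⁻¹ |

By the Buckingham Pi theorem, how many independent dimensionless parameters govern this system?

2

There are 6 variables and 4 base dimensions (M, L, T, Θ).
The dimension matrix has rank 4.
Independent dimensionless groups: 6 − 4 = 2.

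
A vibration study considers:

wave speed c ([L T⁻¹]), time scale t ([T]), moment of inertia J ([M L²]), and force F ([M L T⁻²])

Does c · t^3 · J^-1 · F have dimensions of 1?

yes

Sum the exponent of each base dimension across the product:
  M: [c]_M + 3·[t]_M − [J]_M + [F]_M = (0) + 3·(0) − (1) + (1) = 0
  L: [c]_L + 3·[t]_L − [J]_L + [F]_L = (1) + 3·(0) − (2) + (1) = 0
  T: [c]_T + 3·[t]_T − [J]_T + [F]_T = (-1) + 3·(1) − (0) + (-2) = 0
All base exponents vanish — dimensionless.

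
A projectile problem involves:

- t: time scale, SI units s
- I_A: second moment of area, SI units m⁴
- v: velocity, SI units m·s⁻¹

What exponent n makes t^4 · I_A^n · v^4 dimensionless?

-1

Balance the L exponent: (4)·n from I_A, plus 4·(0) + 4·(1) = 4 from the rest, must sum to zero.
4n + 4 = 0, so n = -1.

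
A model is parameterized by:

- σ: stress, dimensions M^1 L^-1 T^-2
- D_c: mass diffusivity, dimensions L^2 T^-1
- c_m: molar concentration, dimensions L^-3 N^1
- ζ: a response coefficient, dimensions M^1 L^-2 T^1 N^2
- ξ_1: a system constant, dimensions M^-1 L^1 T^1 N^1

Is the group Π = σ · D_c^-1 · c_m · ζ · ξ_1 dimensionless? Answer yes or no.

no

Sum the exponent of each base dimension across the product:
  M: [σ]_M − [D_c]_M + [c_m]_M + [ζ]_M + [ξ_1]_M = (1) − (0) + (0) + (1) + (-1) = 1
  L: [σ]_L − [D_c]_L + [c_m]_L + [ζ]_L + [ξ_1]_L = (-1) − (2) + (-3) + (-2) + (1) = -7
  T: [σ]_T − [D_c]_T + [c_m]_T + [ζ]_T + [ξ_1]_T = (-2) − (-1) + (0) + (1) + (1) = 1
  N: [σ]_N − [D_c]_N + [c_m]_N + [ζ]_N + [ξ_1]_N = (0) − (0) + (1) + (2) + (1) = 4
Net dimensions [M L⁻⁷ T N⁴] ≠ [1] — not dimensionless.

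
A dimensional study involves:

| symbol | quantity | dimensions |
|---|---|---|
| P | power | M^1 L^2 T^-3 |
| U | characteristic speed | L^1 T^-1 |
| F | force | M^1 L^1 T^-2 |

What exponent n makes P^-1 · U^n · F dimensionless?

1

Balance the L exponent: (1)·n from U, plus −(2) + (1) = -1 from the rest, must sum to zero.
n − 1 = 0, so n = 1.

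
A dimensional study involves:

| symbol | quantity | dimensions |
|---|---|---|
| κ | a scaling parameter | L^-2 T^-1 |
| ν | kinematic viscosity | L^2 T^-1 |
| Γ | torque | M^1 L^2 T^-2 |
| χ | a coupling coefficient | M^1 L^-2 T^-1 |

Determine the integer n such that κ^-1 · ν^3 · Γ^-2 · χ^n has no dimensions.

2

Balance the M exponent: (1)·n from χ, plus −(0) + 3·(0) − 2·(1) = -2 from the rest, must sum to zero.
n − 2 = 0, so n = 2.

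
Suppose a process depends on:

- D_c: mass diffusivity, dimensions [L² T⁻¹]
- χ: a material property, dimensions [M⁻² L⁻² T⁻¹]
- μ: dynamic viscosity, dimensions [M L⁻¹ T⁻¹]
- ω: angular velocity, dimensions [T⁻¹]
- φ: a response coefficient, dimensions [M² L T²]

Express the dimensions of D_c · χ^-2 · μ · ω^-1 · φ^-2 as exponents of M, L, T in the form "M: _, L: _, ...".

Collect each base-dimension exponent across the product:
  M: (0) − 2·(-2) + (1) − (0) − 2·(2) = 1
  L: (2) − 2·(-2) + (-1) − (0) − 2·(1) = 3
  T: (-1) − 2·(-1) + (-1) − (-1) − 2·(2) = -3
So the dimensions are [M L³ T⁻³].

M: 1, L: 3, T: -3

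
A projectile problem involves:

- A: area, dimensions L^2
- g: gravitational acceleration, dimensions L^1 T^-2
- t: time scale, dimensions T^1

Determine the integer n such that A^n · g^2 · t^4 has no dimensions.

Balance the L exponent: (2)·n from A, plus 2·(1) + 4·(0) = 2 from the rest, must sum to zero.
2n + 2 = 0, so n = -1.

-1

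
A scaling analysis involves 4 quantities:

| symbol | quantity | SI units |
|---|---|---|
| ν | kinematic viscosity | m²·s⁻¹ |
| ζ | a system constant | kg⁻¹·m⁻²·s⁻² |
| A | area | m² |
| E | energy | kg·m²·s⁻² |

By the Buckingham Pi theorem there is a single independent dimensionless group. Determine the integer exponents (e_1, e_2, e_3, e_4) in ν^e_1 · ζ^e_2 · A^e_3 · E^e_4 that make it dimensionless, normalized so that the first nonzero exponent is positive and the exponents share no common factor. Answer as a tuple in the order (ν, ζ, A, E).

(4, -1, -4, -1)

M: e_1·(0) + e_2·(-1) + e_3·(0) + e_4·(1) = 0
L: e_1·(2) + e_2·(-2) + e_3·(2) + e_4·(2) = 0
T: e_1·(-1) + e_2·(-2) + e_3·(0) + e_4·(-2) = 0
Solving this homogeneous linear system for the smallest-integer solution (first nonzero entry positive) gives (4, -1, -4, -1).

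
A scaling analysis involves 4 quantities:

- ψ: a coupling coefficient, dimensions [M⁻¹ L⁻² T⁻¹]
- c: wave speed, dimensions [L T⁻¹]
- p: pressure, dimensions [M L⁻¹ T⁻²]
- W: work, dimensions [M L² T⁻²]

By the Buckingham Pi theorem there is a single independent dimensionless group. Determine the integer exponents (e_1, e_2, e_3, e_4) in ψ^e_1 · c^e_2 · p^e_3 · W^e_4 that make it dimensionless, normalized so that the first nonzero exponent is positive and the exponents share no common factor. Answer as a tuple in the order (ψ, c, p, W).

M: e_1·(-1) + e_2·(0) + e_3·(1) + e_4·(1) = 0
L: e_1·(-2) + e_2·(1) + e_3·(-1) + e_4·(2) = 0
T: e_1·(-1) + e_2·(-1) + e_3·(-2) + e_4·(-2) = 0
Solving this homogeneous linear system for the smallest-integer solution (first nonzero entry positive) gives (1, -3, -1, 2).

(1, -3, -1, 2)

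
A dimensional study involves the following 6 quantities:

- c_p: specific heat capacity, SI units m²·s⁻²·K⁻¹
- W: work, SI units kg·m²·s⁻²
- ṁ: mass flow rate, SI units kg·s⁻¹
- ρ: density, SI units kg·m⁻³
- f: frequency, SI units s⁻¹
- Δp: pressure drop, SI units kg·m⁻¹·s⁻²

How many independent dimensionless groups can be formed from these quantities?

There are 6 variables and 4 base dimensions (M, L, T, Θ).
The dimension matrix has rank 4.
Independent dimensionless groups: 6 − 4 = 2.

2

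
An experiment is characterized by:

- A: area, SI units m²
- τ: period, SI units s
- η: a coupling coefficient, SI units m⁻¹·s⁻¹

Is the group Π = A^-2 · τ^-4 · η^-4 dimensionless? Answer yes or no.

yes

Sum the exponent of each base dimension across the product:
  L: −2·[A]_L − 4·[τ]_L − 4·[η]_L = −2·(2) − 4·(0) − 4·(-1) = 0
  T: −2·[A]_T − 4·[τ]_T − 4·[η]_T = −2·(0) − 4·(1) − 4·(-1) = 0
All base exponents vanish — dimensionless.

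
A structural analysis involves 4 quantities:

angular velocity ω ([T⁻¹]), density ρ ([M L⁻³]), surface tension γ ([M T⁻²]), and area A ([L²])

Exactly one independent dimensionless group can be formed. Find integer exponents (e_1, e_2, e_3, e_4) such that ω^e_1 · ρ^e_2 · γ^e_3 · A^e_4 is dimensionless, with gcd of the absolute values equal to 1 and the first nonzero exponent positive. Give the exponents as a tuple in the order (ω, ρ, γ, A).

M: e_1·(0) + e_2·(1) + e_3·(1) + e_4·(0) = 0
L: e_1·(0) + e_2·(-3) + e_3·(0) + e_4·(2) = 0
T: e_1·(-1) + e_2·(0) + e_3·(-2) + e_4·(0) = 0
Solving this homogeneous linear system for the smallest-integer solution (first nonzero entry positive) gives (4, 2, -2, 3).

(4, 2, -2, 3)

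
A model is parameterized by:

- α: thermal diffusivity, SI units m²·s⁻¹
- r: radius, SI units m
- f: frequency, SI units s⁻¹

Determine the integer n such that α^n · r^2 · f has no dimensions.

-1

Balance the L exponent: (2)·n from α, plus 2·(1) + (0) = 2 from the rest, must sum to zero.
2n + 2 = 0, so n = -1.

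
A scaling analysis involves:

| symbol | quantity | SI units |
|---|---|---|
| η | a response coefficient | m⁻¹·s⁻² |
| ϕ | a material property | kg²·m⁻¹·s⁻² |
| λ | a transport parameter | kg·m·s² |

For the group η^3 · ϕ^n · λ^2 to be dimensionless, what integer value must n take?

Balance the M exponent: (2)·n from ϕ, plus 3·(0) + 2·(1) = 2 from the rest, must sum to zero.
2n + 2 = 0, so n = -1.

-1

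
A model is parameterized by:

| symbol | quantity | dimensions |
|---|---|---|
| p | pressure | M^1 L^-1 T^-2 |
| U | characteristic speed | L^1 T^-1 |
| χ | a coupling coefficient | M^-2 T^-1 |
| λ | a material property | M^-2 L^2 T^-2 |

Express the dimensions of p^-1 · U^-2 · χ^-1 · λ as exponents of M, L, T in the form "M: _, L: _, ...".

Collect each base-dimension exponent across the product:
  M: −(1) − 2·(0) − (-2) + (-2) = -1
  L: −(-1) − 2·(1) − (0) + (2) = 1
  T: −(-2) − 2·(-1) − (-1) + (-2) = 3
So the dimensions are [M⁻¹ L T³].

M: -1, L: 1, T: 3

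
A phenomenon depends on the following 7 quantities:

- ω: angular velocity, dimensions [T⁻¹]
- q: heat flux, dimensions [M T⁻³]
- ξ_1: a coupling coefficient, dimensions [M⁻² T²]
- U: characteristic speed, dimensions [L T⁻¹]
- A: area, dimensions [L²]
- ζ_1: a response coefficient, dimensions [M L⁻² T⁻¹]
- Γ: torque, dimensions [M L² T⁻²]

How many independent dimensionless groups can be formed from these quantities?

There are 7 variables and 3 base dimensions (M, L, T).
The dimension matrix has rank 3.
Independent dimensionless groups: 7 − 3 = 4.

4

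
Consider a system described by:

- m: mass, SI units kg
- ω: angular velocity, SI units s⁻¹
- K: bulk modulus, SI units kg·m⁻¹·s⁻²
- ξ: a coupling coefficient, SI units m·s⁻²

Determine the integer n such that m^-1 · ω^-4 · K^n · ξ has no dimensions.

1

Balance the M exponent: (1)·n from K, plus −(1) − 4·(0) + (0) = -1 from the rest, must sum to zero.
n − 1 = 0, so n = 1.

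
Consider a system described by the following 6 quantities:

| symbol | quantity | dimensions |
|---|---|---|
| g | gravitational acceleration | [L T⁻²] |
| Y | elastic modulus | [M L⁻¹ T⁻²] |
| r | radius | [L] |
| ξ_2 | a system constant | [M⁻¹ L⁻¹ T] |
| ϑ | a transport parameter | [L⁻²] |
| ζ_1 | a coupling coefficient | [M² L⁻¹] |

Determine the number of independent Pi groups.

There are 6 variables and 3 base dimensions (M, L, T).
The dimension matrix has rank 3.
Independent dimensionless groups: 6 − 3 = 3.

3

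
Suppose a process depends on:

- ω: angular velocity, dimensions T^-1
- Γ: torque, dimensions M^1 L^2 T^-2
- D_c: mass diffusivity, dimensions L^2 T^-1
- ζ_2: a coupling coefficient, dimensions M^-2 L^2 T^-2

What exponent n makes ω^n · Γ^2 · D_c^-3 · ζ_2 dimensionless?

-3

Balance the T exponent: (-1)·n from ω, plus 2·(-2) − 3·(-1) + (-2) = -3 from the rest, must sum to zero.
−n − 3 = 0, so n = -3.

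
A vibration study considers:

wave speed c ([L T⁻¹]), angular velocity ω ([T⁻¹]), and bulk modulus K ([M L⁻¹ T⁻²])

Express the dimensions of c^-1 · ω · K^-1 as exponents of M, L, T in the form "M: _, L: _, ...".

M: -1, L: 0, T: 2

Collect each base-dimension exponent across the product:
  M: −(0) + (0) − (1) = -1
  L: −(1) + (0) − (-1) = 0
  T: −(-1) + (-1) − (-2) = 2
So the dimensions are [M⁻¹ T²].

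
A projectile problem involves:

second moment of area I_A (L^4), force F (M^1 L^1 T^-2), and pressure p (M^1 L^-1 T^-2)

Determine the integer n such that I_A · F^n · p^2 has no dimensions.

-2

Balance the M exponent: (1)·n from F, plus (0) + 2·(1) = 2 from the rest, must sum to zero.
n + 2 = 0, so n = -2.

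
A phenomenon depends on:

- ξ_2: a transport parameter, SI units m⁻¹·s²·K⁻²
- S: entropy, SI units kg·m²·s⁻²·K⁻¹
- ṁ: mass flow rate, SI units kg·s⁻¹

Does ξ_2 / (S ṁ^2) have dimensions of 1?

no

Sum the exponent of each base dimension across the product:
  M: [ξ_2]_M − [S]_M − 2·[ṁ]_M = (0) − (1) − 2·(1) = -3
  L: [ξ_2]_L − [S]_L − 2·[ṁ]_L = (-1) − (2) − 2·(0) = -3
  T: [ξ_2]_T − [S]_T − 2·[ṁ]_T = (2) − (-2) − 2·(-1) = 6
  Θ: [ξ_2]_Θ − [S]_Θ − 2·[ṁ]_Θ = (-2) − (-1) − 2·(0) = -1
Net dimensions [M⁻³ L⁻³ T⁶ Θ⁻¹] ≠ [1] — not dimensionless.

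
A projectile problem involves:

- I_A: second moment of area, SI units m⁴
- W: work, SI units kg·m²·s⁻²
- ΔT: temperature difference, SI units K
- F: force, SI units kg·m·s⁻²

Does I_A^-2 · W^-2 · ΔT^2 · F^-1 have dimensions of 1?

no

Sum the exponent of each base dimension across the product:
  M: −2·[I_A]_M − 2·[W]_M + 2·[ΔT]_M − [F]_M = −2·(0) − 2·(1) + 2·(0) − (1) = -3
  L: −2·[I_A]_L − 2·[W]_L + 2·[ΔT]_L − [F]_L = −2·(4) − 2·(2) + 2·(0) − (1) = -13
  T: −2·[I_A]_T − 2·[W]_T + 2·[ΔT]_T − [F]_T = −2·(0) − 2·(-2) + 2·(0) − (-2) = 6
  Θ: −2·[I_A]_Θ − 2·[W]_Θ + 2·[ΔT]_Θ − [F]_Θ = −2·(0) − 2·(0) + 2·(1) − (0) = 2
Net dimensions [M⁻³ L⁻¹³ T⁶ Θ²] ≠ [1] — not dimensionless.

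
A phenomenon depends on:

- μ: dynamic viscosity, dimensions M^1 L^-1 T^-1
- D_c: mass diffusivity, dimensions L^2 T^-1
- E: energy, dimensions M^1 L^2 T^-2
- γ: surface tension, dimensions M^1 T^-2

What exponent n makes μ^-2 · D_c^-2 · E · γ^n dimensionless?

Balance the M exponent: (1)·n from γ, plus −2·(1) − 2·(0) + (1) = -1 from the rest, must sum to zero.
n − 1 = 0, so n = 1.

1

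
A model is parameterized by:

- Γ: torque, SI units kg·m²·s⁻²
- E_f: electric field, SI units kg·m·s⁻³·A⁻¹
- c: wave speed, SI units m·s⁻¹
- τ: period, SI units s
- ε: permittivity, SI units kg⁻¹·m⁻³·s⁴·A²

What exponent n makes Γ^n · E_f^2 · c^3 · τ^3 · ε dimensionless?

-1

Balance the M exponent: (1)·n from Γ, plus 2·(1) + 3·(0) + 3·(0) + (-1) = 1 from the rest, must sum to zero.
n + 1 = 0, so n = -1.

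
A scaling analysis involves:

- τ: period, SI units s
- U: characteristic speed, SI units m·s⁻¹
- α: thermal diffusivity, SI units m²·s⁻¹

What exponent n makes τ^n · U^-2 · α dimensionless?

Balance the T exponent: (1)·n from τ, plus −2·(-1) + (-1) = 1 from the rest, must sum to zero.
n + 1 = 0, so n = -1.

-1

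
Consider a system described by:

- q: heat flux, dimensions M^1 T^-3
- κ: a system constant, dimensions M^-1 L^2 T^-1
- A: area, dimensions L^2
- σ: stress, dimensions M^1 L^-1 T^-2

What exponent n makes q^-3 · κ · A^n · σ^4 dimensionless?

Balance the L exponent: (2)·n from A, plus −3·(0) + (2) + 4·(-1) = -2 from the rest, must sum to zero.
2n − 2 = 0, so n = 1.

1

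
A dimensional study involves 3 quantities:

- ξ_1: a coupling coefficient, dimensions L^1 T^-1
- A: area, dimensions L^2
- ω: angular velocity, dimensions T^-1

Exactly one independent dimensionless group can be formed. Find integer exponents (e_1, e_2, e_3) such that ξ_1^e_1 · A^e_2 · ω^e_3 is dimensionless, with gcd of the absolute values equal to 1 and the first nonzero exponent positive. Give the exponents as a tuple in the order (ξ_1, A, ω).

L: e_1·(1) + e_2·(2) + e_3·(0) = 0
T: e_1·(-1) + e_2·(0) + e_3·(-1) = 0
Solving this homogeneous linear system for the smallest-integer solution (first nonzero entry positive) gives (2, -1, -2).

(2, -1, -2)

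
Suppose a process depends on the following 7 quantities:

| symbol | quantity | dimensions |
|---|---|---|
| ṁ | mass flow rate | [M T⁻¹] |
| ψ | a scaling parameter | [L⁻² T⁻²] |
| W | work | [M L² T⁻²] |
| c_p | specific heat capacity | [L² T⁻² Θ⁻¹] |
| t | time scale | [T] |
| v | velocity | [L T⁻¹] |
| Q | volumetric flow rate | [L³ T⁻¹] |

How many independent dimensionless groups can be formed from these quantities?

3

There are 7 variables and 4 base dimensions (M, L, T, Θ).
The dimension matrix has rank 4.
Independent dimensionless groups: 7 − 4 = 3.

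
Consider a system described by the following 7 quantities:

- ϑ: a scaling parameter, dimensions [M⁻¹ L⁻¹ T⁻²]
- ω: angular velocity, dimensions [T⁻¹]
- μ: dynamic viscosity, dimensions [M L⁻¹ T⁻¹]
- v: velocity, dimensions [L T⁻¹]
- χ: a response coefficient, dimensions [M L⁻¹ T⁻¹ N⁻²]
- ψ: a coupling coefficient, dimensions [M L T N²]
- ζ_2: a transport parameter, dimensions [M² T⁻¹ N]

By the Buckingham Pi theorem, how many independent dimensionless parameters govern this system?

There are 7 variables and 4 base dimensions (M, L, T, N).
The dimension matrix has rank 4.
Independent dimensionless groups: 7 − 4 = 3.

3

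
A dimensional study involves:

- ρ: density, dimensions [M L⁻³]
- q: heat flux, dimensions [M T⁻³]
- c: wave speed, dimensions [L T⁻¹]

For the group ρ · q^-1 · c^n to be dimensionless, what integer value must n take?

3

Balance the L exponent: (1)·n from c, plus (-3) − (0) = -3 from the rest, must sum to zero.
n − 3 = 0, so n = 3.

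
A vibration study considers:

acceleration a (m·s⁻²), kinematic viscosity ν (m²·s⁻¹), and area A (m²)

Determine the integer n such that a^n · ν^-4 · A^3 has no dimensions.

Balance the L exponent: (1)·n from a, plus −4·(2) + 3·(2) = -2 from the rest, must sum to zero.
n − 2 = 0, so n = 2.

2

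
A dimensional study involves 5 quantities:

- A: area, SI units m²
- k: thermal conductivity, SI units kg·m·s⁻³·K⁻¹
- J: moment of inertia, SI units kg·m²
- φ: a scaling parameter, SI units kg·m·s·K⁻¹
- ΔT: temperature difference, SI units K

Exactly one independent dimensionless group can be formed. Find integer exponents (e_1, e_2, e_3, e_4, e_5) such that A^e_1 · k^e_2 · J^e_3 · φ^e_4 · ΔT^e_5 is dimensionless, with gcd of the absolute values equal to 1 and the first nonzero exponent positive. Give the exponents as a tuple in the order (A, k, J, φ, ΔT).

M: e_1·(0) + e_2·(1) + e_3·(1) + e_4·(1) + e_5·(0) = 0
L: e_1·(2) + e_2·(1) + e_3·(2) + e_4·(1) + e_5·(0) = 0
T: e_1·(0) + e_2·(-3) + e_3·(0) + e_4·(1) + e_5·(0) = 0
Θ: e_1·(0) + e_2·(-1) + e_3·(0) + e_4·(-1) + e_5·(1) = 0
Solving this homogeneous linear system for the smallest-integer solution (first nonzero entry positive) gives (2, 1, -4, 3, 4).

(2, 1, -4, 3, 4)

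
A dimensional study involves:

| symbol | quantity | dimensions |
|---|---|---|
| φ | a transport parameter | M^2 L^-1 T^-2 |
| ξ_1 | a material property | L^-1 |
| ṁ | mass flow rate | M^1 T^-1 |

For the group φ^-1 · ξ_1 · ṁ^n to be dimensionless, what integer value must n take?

Balance the M exponent: (1)·n from ṁ, plus −(2) + (0) = -2 from the rest, must sum to zero.
n − 2 = 0, so n = 2.

2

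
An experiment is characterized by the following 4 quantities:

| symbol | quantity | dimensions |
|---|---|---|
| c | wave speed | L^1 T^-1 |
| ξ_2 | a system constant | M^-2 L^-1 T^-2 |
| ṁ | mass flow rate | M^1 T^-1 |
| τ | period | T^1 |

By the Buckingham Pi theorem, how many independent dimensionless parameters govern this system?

1

There are 4 variables and 3 base dimensions (M, L, T).
The dimension matrix has rank 3.
Independent dimensionless groups: 4 − 3 = 1.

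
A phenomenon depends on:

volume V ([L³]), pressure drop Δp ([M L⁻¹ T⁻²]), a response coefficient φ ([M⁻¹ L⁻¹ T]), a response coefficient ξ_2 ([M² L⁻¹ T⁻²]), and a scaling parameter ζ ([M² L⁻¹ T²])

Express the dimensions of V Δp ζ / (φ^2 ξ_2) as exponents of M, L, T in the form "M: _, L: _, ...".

M: 3, L: 4, T: 0

Collect each base-dimension exponent across the product:
  M: (0) + (1) − 2·(-1) − (2) + (2) = 3
  L: (3) + (-1) − 2·(-1) − (-1) + (-1) = 4
  T: (0) + (-2) − 2·(1) − (-2) + (2) = 0
So the dimensions are [M³ L⁴].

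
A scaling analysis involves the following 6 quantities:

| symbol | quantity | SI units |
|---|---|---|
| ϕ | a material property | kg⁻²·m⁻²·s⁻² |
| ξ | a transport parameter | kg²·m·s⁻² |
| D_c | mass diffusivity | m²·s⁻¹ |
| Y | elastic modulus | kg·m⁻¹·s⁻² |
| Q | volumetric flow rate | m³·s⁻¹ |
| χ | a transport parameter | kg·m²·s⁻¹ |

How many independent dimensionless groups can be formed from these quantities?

There are 6 variables and 3 base dimensions (M, L, T).
The dimension matrix has rank 3.
Independent dimensionless groups: 6 − 3 = 3.

3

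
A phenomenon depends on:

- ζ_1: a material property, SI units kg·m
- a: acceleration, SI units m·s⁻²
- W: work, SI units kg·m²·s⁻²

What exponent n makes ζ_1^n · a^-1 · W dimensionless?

-1

Balance the M exponent: (1)·n from ζ_1, plus −(0) + (1) = 1 from the rest, must sum to zero.
n + 1 = 0, so n = -1.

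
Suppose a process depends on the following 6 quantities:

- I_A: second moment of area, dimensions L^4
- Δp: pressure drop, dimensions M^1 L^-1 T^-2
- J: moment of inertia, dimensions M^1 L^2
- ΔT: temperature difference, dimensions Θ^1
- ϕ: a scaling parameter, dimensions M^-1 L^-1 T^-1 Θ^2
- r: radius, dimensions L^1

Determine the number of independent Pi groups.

There are 6 variables and 4 base dimensions (M, L, T, Θ).
The dimension matrix has rank 4.
Independent dimensionless groups: 6 − 4 = 2.

2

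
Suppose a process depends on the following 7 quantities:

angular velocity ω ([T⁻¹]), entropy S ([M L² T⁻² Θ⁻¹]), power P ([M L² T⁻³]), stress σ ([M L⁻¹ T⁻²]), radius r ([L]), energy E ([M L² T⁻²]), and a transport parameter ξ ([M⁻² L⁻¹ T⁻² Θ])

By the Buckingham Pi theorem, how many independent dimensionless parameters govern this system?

3

There are 7 variables and 4 base dimensions (M, L, T, Θ).
The dimension matrix has rank 4.
Independent dimensionless groups: 7 − 4 = 3.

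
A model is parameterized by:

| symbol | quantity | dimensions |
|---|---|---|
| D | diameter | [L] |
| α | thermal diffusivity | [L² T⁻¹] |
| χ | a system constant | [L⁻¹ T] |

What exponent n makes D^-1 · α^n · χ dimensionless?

1

Balance the L exponent: (2)·n from α, plus −(1) + (-1) = -2 from the rest, must sum to zero.
2n − 2 = 0, so n = 1.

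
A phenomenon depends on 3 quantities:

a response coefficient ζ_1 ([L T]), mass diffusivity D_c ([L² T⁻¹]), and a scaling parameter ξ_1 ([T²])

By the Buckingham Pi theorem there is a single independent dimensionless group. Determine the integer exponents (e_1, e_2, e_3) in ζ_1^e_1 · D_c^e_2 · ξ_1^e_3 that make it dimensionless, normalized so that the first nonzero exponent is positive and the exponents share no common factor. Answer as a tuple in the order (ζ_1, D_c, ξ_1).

L: e_1·(1) + e_2·(2) + e_3·(0) = 0
T: e_1·(1) + e_2·(-1) + e_3·(2) = 0
Solving this homogeneous linear system for the smallest-integer solution (first nonzero entry positive) gives (4, -2, -3).

(4, -2, -3)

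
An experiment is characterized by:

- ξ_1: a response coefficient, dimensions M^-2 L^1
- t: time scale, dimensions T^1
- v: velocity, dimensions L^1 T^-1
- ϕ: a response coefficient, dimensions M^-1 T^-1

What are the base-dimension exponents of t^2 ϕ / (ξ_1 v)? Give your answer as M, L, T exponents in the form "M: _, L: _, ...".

M: 1, L: -2, T: 2

Collect each base-dimension exponent across the product:
  M: −(-2) + 2·(0) − (0) + (-1) = 1
  L: −(1) + 2·(0) − (1) + (0) = -2
  T: −(0) + 2·(1) − (-1) + (-1) = 2
So the dimensions are [M L⁻² T²].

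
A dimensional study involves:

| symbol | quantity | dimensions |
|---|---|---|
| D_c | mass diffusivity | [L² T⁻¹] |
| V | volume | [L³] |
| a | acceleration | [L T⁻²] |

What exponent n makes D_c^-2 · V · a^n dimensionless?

Balance the L exponent: (1)·n from a, plus −2·(2) + (3) = -1 from the rest, must sum to zero.
n − 1 = 0, so n = 1.

1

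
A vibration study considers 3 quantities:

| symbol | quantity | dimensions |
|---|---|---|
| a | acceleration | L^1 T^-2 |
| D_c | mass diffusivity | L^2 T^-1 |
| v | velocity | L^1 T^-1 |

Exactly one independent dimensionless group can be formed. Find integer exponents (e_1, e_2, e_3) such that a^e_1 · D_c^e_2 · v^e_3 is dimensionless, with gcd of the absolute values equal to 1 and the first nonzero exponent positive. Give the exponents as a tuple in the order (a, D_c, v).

(1, 1, -3)

L: e_1·(1) + e_2·(2) + e_3·(1) = 0
T: e_1·(-2) + e_2·(-1) + e_3·(-1) = 0
Solving this homogeneous linear system for the smallest-integer solution (first nonzero entry positive) gives (1, 1, -3).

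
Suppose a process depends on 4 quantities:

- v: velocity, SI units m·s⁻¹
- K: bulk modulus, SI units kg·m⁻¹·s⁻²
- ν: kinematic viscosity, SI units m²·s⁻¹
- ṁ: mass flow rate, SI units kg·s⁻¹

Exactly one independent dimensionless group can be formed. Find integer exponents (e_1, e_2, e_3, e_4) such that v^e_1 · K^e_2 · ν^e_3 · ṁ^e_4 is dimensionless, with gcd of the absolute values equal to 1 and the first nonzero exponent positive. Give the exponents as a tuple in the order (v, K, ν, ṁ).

M: e_1·(0) + e_2·(1) + e_3·(0) + e_4·(1) = 0
L: e_1·(1) + e_2·(-1) + e_3·(2) + e_4·(0) = 0
T: e_1·(-1) + e_2·(-2) + e_3·(-1) + e_4·(-1) = 0
Solving this homogeneous linear system for the smallest-integer solution (first nonzero entry positive) gives (3, -1, -2, 1).

(3, -1, -2, 1)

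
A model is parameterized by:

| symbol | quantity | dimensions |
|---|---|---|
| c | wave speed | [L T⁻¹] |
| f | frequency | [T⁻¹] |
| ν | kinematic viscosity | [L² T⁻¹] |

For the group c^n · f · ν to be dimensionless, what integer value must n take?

-2

Balance the L exponent: (1)·n from c, plus (0) + (2) = 2 from the rest, must sum to zero.
n + 2 = 0, so n = -2.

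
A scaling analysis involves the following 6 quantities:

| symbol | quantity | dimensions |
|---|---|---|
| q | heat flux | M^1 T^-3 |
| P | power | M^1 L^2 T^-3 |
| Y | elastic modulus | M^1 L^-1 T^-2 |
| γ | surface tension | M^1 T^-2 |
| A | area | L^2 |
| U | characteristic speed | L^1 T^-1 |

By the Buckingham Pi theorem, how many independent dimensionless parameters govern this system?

There are 6 variables and 3 base dimensions (M, L, T).
The dimension matrix has rank 3.
Independent dimensionless groups: 6 − 3 = 3.

3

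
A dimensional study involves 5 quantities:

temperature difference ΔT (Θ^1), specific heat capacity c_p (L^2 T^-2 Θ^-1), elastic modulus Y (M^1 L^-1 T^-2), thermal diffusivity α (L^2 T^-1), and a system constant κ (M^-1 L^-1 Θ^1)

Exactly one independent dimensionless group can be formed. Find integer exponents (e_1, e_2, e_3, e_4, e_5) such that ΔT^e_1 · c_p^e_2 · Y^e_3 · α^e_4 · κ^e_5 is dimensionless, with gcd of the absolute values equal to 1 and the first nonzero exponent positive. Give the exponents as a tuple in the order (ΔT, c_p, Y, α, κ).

M: e_1·(0) + e_2·(0) + e_3·(1) + e_4·(0) + e_5·(-1) = 0
L: e_1·(0) + e_2·(2) + e_3·(-1) + e_4·(2) + e_5·(-1) = 0
T: e_1·(0) + e_2·(-2) + e_3·(-2) + e_4·(-1) + e_5·(0) = 0
Θ: e_1·(1) + e_2·(-1) + e_3·(0) + e_4·(0) + e_5·(1) = 0
Solving this homogeneous linear system for the smallest-integer solution (first nonzero entry positive) gives (4, 3, -1, -4, -1).

(4, 3, -1, -4, -1)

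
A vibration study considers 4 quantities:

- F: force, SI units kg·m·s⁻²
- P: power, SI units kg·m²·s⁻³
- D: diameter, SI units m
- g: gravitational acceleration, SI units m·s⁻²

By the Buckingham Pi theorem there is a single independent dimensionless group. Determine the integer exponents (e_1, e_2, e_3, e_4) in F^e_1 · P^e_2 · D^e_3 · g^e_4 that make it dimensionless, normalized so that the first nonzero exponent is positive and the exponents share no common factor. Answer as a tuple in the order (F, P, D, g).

M: e_1·(1) + e_2·(1) + e_3·(0) + e_4·(0) = 0
L: e_1·(1) + e_2·(2) + e_3·(1) + e_4·(1) = 0
T: e_1·(-2) + e_2·(-3) + e_3·(0) + e_4·(-2) = 0
Solving this homogeneous linear system for the smallest-integer solution (first nonzero entry positive) gives (2, -2, 1, 1).

(2, -2, 1, 1)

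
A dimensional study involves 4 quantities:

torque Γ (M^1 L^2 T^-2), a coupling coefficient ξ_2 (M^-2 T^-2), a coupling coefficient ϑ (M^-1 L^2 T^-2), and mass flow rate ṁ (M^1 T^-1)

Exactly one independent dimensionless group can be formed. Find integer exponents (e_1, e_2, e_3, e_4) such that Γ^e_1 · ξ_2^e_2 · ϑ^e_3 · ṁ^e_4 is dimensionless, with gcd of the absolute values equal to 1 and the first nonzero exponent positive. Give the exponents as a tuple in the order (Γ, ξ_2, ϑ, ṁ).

M: e_1·(1) + e_2·(-2) + e_3·(-1) + e_4·(1) = 0
L: e_1·(2) + e_2·(0) + e_3·(2) + e_4·(0) = 0
T: e_1·(-2) + e_2·(-2) + e_3·(-2) + e_4·(-1) = 0
Solving this homogeneous linear system for the smallest-integer solution (first nonzero entry positive) gives (2, 1, -2, -2).

(2, 1, -2, -2)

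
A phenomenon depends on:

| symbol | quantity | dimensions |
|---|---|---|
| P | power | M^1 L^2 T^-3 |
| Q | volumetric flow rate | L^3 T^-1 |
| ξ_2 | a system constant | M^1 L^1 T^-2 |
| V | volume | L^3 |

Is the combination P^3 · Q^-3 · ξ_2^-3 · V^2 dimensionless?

yes

Sum the exponent of each base dimension across the product:
  M: 3·[P]_M − 3·[Q]_M − 3·[ξ_2]_M + 2·[V]_M = 3·(1) − 3·(0) − 3·(1) + 2·(0) = 0
  L: 3·[P]_L − 3·[Q]_L − 3·[ξ_2]_L + 2·[V]_L = 3·(2) − 3·(3) − 3·(1) + 2·(3) = 0
  T: 3·[P]_T − 3·[Q]_T − 3·[ξ_2]_T + 2·[V]_T = 3·(-3) − 3·(-1) − 3·(-2) + 2·(0) = 0
All base exponents vanish — dimensionless.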